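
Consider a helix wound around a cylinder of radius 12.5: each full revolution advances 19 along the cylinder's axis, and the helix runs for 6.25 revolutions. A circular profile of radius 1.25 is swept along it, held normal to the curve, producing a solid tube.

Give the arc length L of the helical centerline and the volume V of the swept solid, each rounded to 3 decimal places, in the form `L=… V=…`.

2πR = 2π·12.5 = 78.539816
per-turn = √(78.539816² + 19²) = √(6168.5028 + 361) = √6529.5028 = 80.805339
L = 6.25 × 80.805339 = 505.033366
V = π·1.25² × L = 4.908739 × 505.033366 = 2479.076740

L=505.033 V=2479.077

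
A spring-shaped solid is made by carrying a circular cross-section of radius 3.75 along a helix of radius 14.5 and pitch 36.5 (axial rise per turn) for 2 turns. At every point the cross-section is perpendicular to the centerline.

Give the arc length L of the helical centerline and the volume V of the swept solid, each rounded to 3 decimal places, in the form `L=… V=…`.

L=196.291 V=8671.892

2πR = 2π·14.5 = 91.106187
per-turn = √(91.106187² + 36.5²) = √(8300.3373 + 1332.25) = √9632.5873 = 98.145745
L = 2 × 98.145745 = 196.291490
V = π·3.75² × L = 44.178647 × 196.291490 = 8671.892403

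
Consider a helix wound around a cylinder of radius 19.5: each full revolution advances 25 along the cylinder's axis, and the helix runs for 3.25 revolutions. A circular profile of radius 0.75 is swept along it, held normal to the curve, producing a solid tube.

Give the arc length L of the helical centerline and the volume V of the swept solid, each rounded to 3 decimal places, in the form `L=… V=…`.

L=406.402 V=718.171

2πR = 2π·19.5 = 122.522113
per-turn = √(122.522113² + 25²) = √(15011.6683 + 625) = √15636.6683 = 125.046664
L = 3.25 × 125.046664 = 406.401660
V = π·0.75² × L = 1.767146 × 406.401660 = 718.171013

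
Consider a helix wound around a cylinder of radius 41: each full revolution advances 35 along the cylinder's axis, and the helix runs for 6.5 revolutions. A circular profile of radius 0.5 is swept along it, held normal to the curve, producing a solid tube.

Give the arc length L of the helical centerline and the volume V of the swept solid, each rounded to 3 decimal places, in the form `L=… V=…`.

2πR = 2π·41 = 257.610598
per-turn = √(257.610598² + 35²) = √(66363.2200 + 1225) = √67588.2200 = 259.977345
L = 6.5 × 259.977345 = 1689.852743
V = π·0.5² × L = 0.785398 × 1689.852743 = 1327.207241

L=1689.853 V=1327.207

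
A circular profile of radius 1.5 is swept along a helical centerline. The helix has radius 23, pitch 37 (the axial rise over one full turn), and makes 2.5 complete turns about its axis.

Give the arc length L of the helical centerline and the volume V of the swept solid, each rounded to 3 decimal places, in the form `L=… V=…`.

L=372.937 V=2636.134

2πR = 2π·23 = 144.513262
per-turn = √(144.513262² + 37²) = √(20884.0829 + 1369) = √22253.0829 = 149.174672
L = 2.5 × 149.174672 = 372.936681
V = π·1.5² × L = 7.068583 × 372.936681 = 2636.134060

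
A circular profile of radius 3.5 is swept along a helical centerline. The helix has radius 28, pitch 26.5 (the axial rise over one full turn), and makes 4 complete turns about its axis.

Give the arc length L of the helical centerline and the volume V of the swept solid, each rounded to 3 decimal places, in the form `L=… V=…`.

2πR = 2π·28 = 175.929189
per-turn = √(175.929189² + 26.5²) = √(30951.0794 + 702.25) = √31653.3294 = 177.913826
L = 4 × 177.913826 = 711.655303
V = π·3.5² × L = 38.484510 × 711.655303 = 27387.705633

L=711.655 V=27387.706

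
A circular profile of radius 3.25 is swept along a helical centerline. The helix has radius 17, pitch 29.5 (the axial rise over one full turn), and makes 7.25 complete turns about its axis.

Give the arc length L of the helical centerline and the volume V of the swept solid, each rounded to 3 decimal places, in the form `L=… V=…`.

2πR = 2π·17 = 106.814150
per-turn = √(106.814150² + 29.5²) = √(11409.2627 + 870.25) = √12279.5127 = 110.812963
L = 7.25 × 110.812963 = 803.393979
V = π·3.25² × L = 33.183072 × 803.393979 = 26659.080577

L=803.394 V=26659.081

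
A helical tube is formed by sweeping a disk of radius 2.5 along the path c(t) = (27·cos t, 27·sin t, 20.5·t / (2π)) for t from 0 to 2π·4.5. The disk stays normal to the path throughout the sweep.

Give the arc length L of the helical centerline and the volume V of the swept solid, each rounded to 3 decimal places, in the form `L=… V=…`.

2πR = 2π·27 = 169.646003
per-turn = √(169.646003² + 20.5²) = √(28779.7664 + 420.25) = √29200.0164 = 170.880123
L = 4.5 × 170.880123 = 768.960553
V = π·2.5² × L = 19.634954 × 768.960553 = 15098.505160

L=768.961 V=15098.505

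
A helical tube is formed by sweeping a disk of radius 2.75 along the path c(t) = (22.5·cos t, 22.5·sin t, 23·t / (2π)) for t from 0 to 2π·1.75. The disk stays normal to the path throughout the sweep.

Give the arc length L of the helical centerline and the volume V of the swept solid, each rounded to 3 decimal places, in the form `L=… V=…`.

2πR = 2π·22.5 = 141.371669
per-turn = √(141.371669² + 23²) = √(19985.9489 + 529) = √20514.9489 = 143.230405
L = 1.75 × 143.230405 = 250.653209
V = π·2.75² × L = 23.758294 × 250.653209 = 5955.092736

L=250.653 V=5955.093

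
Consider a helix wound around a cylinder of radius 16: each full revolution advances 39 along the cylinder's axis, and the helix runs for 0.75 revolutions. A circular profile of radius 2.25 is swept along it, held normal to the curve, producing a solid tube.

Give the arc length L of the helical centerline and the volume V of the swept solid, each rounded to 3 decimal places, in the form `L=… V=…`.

L=80.873 V=1286.231

2πR = 2π·16 = 100.530965
per-turn = √(100.530965² + 39²) = √(10106.4749 + 1521) = √11627.4749 = 107.830770
L = 0.75 × 107.830770 = 80.873077
V = π·2.25² × L = 15.904313 × 80.873077 = 1286.230719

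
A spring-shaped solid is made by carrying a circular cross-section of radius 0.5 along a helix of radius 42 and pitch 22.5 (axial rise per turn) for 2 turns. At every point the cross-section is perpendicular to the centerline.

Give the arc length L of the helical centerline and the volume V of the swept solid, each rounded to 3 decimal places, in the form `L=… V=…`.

2πR = 2π·42 = 263.893783
per-turn = √(263.893783² + 22.5²) = √(69639.9287 + 506.25) = √70146.1787 = 264.851239
L = 2 × 264.851239 = 529.702477
V = π·0.5² × L = 0.785398 × 529.702477 = 416.027353

L=529.702 V=416.027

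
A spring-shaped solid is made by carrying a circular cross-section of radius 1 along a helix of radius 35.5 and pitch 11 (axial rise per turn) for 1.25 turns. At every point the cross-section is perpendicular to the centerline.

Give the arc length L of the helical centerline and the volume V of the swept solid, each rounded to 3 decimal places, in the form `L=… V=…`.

L=279.155 V=876.992

2πR = 2π·35.5 = 223.053078
per-turn = √(223.053078² + 11²) = √(49752.6758 + 121) = √49873.6758 = 223.324150
L = 1.25 × 223.324150 = 279.155187
V = π·1² × L = 3.141593 × 279.155187 = 876.991885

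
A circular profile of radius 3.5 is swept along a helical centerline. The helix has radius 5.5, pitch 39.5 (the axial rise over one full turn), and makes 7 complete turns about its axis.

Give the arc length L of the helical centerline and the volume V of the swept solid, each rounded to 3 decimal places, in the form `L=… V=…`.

L=367.381 V=14138.495

2πR = 2π·5.5 = 34.557519
per-turn = √(34.557519² + 39.5²) = √(1194.2221 + 1560.25) = √2754.4721 = 52.483065
L = 7 × 52.483065 = 367.381456
V = π·3.5² × L = 38.484510 × 367.381456 = 14138.495334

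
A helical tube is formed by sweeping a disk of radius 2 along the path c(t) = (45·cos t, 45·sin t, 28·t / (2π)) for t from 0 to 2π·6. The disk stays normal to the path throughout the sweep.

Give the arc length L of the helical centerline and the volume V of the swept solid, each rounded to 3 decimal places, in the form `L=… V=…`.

2πR = 2π·45 = 282.743339
per-turn = √(282.743339² + 28²) = √(79943.7956 + 784) = √80727.7956 = 284.126373
L = 6 × 284.126373 = 1704.758236
V = π·2² × L = 12.566371 × 1704.758236 = 21422.623802

L=1704.758 V=21422.624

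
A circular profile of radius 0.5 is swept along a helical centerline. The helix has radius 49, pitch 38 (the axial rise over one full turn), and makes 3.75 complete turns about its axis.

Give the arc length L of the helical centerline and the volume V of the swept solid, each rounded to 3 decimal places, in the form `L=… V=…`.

L=1163.296 V=913.651

2πR = 2π·49 = 307.876080
per-turn = √(307.876080² + 38²) = √(94787.6807 + 1444) = √96231.6807 = 310.212315
L = 3.75 × 310.212315 = 1163.296183
V = π·0.5² × L = 0.785398 × 1163.296183 = 913.650686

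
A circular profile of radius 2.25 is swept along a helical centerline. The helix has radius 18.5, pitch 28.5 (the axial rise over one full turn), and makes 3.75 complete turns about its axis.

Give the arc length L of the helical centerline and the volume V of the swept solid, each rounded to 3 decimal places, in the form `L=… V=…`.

L=448.807 V=7137.964

2πR = 2π·18.5 = 116.238928
per-turn = √(116.238928² + 28.5²) = √(13511.4884 + 812.25) = √14323.7384 = 119.681822
L = 3.75 × 119.681822 = 448.806831
V = π·2.25² × L = 15.904313 × 448.806831 = 7137.964232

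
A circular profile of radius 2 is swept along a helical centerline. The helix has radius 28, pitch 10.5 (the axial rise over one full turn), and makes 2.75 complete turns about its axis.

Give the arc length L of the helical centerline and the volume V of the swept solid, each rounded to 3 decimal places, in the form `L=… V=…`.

L=484.666 V=6090.495

2πR = 2π·28 = 175.929189
per-turn = √(175.929189² + 10.5²) = √(30951.0794 + 110.25) = √31061.3294 = 176.242246
L = 2.75 × 176.242246 = 484.666177
V = π·2² × L = 12.566371 × 484.666177 = 6090.494811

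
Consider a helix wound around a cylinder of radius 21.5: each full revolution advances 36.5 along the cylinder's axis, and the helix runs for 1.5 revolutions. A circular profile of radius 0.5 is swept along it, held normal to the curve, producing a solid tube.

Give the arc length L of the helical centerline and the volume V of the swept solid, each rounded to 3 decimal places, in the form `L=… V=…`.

L=209.899 V=164.854

2πR = 2π·21.5 = 135.088484
per-turn = √(135.088484² + 36.5²) = √(18248.8985 + 1332.25) = √19581.1485 = 139.932657
L = 1.5 × 139.932657 = 209.898986
V = π·0.5² × L = 0.785398 × 209.898986 = 164.854278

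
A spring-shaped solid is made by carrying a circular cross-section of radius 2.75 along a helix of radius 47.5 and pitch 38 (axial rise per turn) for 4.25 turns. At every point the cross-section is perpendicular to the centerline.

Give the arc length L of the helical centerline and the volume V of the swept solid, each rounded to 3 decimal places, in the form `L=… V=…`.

2πR = 2π·47.5 = 298.451302
per-turn = √(298.451302² + 38²) = √(89073.1797 + 1444) = √90517.1797 = 300.860731
L = 4.25 × 300.860731 = 1278.658109
V = π·2.75² × L = 23.758294 × 1278.658109 = 30378.735836

L=1278.658 V=30378.736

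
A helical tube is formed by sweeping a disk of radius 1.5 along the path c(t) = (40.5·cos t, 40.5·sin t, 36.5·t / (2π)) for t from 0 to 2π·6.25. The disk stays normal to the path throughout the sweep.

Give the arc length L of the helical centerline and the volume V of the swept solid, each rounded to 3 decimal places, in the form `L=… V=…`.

2πR = 2π·40.5 = 254.469005
per-turn = √(254.469005² + 36.5²) = √(64754.4745 + 1332.25) = √66086.7245 = 257.073383
L = 6.25 × 257.073383 = 1606.708647
V = π·1.5² × L = 7.068583 × 1606.708647 = 11357.154181

L=1606.709 V=11357.154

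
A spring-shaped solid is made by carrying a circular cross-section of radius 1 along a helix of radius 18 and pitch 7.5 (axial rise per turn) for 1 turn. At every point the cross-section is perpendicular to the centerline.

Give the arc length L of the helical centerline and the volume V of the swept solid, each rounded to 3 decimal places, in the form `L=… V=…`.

L=113.346 V=356.086

2πR = 2π·18 = 113.097336
per-turn = √(113.097336² + 7.5²) = √(12791.0073 + 56.25) = √12847.2573 = 113.345742
L = 1 × 113.345742 = 113.345742
V = π·1² × L = 3.141593 × 113.345742 = 356.086151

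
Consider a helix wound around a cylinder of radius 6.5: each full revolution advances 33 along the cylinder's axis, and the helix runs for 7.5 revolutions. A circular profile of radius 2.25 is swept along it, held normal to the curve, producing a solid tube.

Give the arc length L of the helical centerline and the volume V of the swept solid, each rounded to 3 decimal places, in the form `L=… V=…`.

L=393.801 V=6263.133

2πR = 2π·6.5 = 40.840704
per-turn = √(40.840704² + 33²) = √(1667.9631 + 1089) = √2756.9631 = 52.506791
L = 7.5 × 52.506791 = 393.800936
V = π·2.25² × L = 15.904313 × 393.800936 = 6263.133263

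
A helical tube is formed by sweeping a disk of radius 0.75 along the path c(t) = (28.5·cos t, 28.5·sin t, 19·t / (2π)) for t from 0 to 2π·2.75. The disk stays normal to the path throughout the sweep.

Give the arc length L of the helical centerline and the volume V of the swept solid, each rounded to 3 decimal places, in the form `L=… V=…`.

L=495.209 V=875.106

2πR = 2π·28.5 = 179.070781
per-turn = √(179.070781² + 19²) = √(32066.3447 + 361) = √32427.3447 = 180.075941
L = 2.75 × 180.075941 = 495.208839
V = π·0.75² × L = 1.767146 × 495.208839 = 875.106254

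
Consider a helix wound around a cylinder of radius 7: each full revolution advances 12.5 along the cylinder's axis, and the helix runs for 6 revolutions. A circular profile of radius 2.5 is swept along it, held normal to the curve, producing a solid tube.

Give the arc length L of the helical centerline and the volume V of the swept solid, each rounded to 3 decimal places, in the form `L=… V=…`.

L=274.345 V=5386.743

2πR = 2π·7 = 43.982297
per-turn = √(43.982297² + 12.5²) = √(1934.4425 + 156.25) = √2090.6925 = 45.724091
L = 6 × 45.724091 = 274.344544
V = π·2.5² × L = 19.634954 × 274.344544 = 5386.742519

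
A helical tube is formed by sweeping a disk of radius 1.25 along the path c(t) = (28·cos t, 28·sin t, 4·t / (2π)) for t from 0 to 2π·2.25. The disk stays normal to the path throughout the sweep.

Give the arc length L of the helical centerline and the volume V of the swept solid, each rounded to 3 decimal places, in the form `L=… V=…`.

2πR = 2π·28 = 175.929189
per-turn = √(175.929189² + 4²) = √(30951.0794 + 16) = √30967.0794 = 175.974656
L = 2.25 × 175.974656 = 395.942975
V = π·1.25² × L = 4.908739 × 395.942975 = 1943.580534

L=395.943 V=1943.581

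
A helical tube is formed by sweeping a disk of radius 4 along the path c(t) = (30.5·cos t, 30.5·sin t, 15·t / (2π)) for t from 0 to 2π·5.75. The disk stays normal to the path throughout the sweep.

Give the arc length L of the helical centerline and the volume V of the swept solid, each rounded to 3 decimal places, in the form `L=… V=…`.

L=1105.284 V=55557.633

2πR = 2π·30.5 = 191.637152
per-turn = √(191.637152² + 15²) = √(36724.7980 + 225) = √36949.7980 = 192.223302
L = 5.75 × 192.223302 = 1105.283989
V = π·4² × L = 50.265482 × 1105.283989 = 55557.632943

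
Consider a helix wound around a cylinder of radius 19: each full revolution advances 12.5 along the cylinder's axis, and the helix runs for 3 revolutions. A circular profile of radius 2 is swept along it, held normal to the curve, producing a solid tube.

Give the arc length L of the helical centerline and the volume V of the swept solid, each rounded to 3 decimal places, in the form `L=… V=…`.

2πR = 2π·19 = 119.380521
per-turn = √(119.380521² + 12.5²) = √(14251.7088 + 156.25) = √14407.9588 = 120.033157
L = 3 × 120.033157 = 360.099471
V = π·2² × L = 12.566371 × 360.099471 = 4525.143407

L=360.099 V=4525.143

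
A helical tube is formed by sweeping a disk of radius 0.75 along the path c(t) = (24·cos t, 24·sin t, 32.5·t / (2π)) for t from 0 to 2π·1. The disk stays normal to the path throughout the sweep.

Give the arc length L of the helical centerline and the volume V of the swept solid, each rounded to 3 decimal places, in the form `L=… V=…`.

L=154.259 V=272.598

2πR = 2π·24 = 150.796447
per-turn = √(150.796447² + 32.5²) = √(22739.5685 + 1056.25) = √23795.8185 = 154.258933
L = 1 × 154.258933 = 154.258933
V = π·0.75² × L = 1.767146 × 154.258933 = 272.598037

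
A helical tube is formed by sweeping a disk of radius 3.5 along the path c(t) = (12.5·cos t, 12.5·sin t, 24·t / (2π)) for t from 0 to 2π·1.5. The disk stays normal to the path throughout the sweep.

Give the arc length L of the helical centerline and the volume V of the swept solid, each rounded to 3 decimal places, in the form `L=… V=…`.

L=123.187 V=4740.806

2πR = 2π·12.5 = 78.539816
per-turn = √(78.539816² + 24²) = √(6168.5028 + 576) = √6744.5028 = 82.124922
L = 1.5 × 82.124922 = 123.187382
V = π·3.5² × L = 38.484510 × 123.187382 = 4740.806052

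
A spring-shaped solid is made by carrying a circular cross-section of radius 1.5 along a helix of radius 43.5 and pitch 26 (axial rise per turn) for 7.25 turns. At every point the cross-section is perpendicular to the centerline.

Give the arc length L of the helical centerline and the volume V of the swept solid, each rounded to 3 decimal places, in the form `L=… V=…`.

L=1990.505 V=14070.051

2πR = 2π·43.5 = 273.318561
per-turn = √(273.318561² + 26²) = √(74703.0357 + 676) = √75379.0357 = 274.552428
L = 7.25 × 274.552428 = 1990.505103
V = π·1.5² × L = 7.068583 × 1990.505103 = 14070.051468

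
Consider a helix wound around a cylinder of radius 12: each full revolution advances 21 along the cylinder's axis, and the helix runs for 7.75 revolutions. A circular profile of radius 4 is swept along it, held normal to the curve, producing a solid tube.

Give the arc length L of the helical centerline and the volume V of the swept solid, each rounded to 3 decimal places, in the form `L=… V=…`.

2πR = 2π·12 = 75.398224
per-turn = √(75.398224² + 21²) = √(5684.8921 + 441) = √6125.8921 = 78.268079
L = 7.75 × 78.268079 = 606.577610
V = π·4² × L = 50.265482 × 606.577610 = 30489.916190

L=606.578 V=30489.916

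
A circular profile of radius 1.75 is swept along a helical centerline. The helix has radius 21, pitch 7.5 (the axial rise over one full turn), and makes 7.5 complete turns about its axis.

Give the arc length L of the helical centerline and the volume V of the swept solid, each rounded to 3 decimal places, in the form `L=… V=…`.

L=991.199 V=9536.452

2πR = 2π·21 = 131.946891
per-turn = √(131.946891² + 7.5²) = √(17409.9822 + 56.25) = √17466.2322 = 132.159873
L = 7.5 × 132.159873 = 991.199051
V = π·1.75² × L = 9.621128 × 991.199051 = 9536.452452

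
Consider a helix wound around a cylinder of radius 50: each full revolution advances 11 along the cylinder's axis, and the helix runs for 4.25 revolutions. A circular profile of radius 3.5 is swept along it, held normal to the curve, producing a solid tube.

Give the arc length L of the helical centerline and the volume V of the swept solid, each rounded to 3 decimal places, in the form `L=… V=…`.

2πR = 2π·50 = 314.159265
per-turn = √(314.159265² + 11²) = √(98696.0440 + 121) = √98817.0440 = 314.351784
L = 4.25 × 314.351784 = 1335.995081
V = π·3.5² × L = 38.484510 × 1335.995081 = 51415.116078

L=1335.995 V=51415.116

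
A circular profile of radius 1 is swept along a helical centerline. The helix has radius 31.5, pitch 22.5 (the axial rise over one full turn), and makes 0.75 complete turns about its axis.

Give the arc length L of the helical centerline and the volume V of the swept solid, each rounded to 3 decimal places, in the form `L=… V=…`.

2πR = 2π·31.5 = 197.920337
per-turn = √(197.920337² + 22.5²) = √(39172.4599 + 506.25) = √39678.7099 = 199.195155
L = 0.75 × 199.195155 = 149.396366
V = π·1² × L = 3.141593 × 149.396366 = 469.342527

L=149.396 V=469.343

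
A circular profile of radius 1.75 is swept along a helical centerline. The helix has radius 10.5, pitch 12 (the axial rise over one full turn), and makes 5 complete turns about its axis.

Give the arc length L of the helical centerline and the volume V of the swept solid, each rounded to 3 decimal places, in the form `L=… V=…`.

L=335.280 V=3225.767

2πR = 2π·10.5 = 65.973446
per-turn = √(65.973446² + 12²) = √(4352.4955 + 144) = √4496.4955 = 67.055914
L = 5 × 67.055914 = 335.279568
V = π·1.75² × L = 9.621128 × 335.279568 = 3225.767470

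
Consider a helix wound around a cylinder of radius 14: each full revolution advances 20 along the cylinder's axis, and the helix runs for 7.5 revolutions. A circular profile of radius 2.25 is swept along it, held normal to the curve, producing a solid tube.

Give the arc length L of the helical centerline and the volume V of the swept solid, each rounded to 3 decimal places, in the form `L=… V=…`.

2πR = 2π·14 = 87.964594
per-turn = √(87.964594² + 20²) = √(7737.7699 + 400) = √8137.7699 = 90.209588
L = 7.5 × 90.209588 = 676.571913
V = π·2.25² × L = 15.904313 × 676.571913 = 10760.411349

L=676.572 V=10760.411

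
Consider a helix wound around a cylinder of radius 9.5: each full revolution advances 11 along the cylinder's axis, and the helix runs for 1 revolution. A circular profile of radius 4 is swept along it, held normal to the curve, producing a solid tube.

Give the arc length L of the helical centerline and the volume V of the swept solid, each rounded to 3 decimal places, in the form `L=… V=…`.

L=60.695 V=3050.882

2πR = 2π·9.5 = 59.690260
per-turn = √(59.690260² + 11²) = √(3562.9272 + 121) = √3683.9272 = 60.695364
L = 1 × 60.695364 = 60.695364
V = π·4² × L = 50.265482 × 60.695364 = 3050.881745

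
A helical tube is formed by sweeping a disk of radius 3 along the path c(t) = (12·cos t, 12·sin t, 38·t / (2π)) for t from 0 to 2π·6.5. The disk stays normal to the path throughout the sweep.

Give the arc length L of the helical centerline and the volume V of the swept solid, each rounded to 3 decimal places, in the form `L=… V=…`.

2πR = 2π·12 = 75.398224
per-turn = √(75.398224² + 38²) = √(5684.8921 + 1444) = √7128.8921 = 84.432767
L = 6.5 × 84.432767 = 548.812985
V = π·3² × L = 28.274334 × 548.812985 = 15517.321582

L=548.813 V=15517.322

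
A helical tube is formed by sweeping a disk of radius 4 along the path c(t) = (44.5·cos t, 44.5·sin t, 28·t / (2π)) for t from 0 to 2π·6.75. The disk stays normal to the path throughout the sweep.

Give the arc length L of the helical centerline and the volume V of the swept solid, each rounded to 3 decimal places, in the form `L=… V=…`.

2πR = 2π·44.5 = 279.601746
per-turn = √(279.601746² + 28²) = √(78177.1365 + 784) = √78961.1365 = 281.000243
L = 6.75 × 281.000243 = 1896.751639
V = π·4² × L = 50.265482 × 1896.751639 = 95341.136236

L=1896.752 V=95341.136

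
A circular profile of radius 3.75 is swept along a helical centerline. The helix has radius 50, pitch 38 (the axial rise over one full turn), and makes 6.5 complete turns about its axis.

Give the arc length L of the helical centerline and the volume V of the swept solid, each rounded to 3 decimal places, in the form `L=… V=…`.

L=2056.919 V=90871.909

2πR = 2π·50 = 314.159265
per-turn = √(314.159265² + 38²) = √(98696.0440 + 1444) = √100140.0440 = 316.449118
L = 6.5 × 316.449118 = 2056.919264
V = π·3.75² × L = 44.178647 × 2056.919264 = 90871.909445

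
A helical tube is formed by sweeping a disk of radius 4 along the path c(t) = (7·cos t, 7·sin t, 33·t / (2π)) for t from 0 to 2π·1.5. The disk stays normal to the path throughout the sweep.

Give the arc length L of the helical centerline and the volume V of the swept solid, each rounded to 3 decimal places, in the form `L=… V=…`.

2πR = 2π·7 = 43.982297
per-turn = √(43.982297² + 33²) = √(1934.4425 + 1089) = √3023.4425 = 54.985839
L = 1.5 × 54.985839 = 82.478758
V = π·4² × L = 50.265482 × 82.478758 = 4145.834569

L=82.479 V=4145.835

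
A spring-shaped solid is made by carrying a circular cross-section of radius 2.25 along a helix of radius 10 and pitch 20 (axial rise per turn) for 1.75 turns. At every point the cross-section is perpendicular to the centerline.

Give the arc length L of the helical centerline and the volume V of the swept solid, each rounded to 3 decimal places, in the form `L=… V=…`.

L=115.392 V=1835.227

2πR = 2π·10 = 62.831853
per-turn = √(62.831853² + 20²) = √(3947.8418 + 400) = √4347.8418 = 65.938166
L = 1.75 × 65.938166 = 115.391791
V = π·2.25² × L = 15.904313 × 115.391791 = 1835.227137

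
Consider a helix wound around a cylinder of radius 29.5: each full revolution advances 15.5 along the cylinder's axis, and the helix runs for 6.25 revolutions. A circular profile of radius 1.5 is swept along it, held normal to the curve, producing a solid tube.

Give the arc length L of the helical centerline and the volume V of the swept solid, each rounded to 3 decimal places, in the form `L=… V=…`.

2πR = 2π·29.5 = 185.353967
per-turn = √(185.353967² + 15.5²) = √(34356.0929 + 240.25) = √34596.3429 = 186.000922
L = 6.25 × 186.000922 = 1162.505761
V = π·1.5² × L = 7.068583 × 1162.505761 = 8217.269010

L=1162.506 V=8217.269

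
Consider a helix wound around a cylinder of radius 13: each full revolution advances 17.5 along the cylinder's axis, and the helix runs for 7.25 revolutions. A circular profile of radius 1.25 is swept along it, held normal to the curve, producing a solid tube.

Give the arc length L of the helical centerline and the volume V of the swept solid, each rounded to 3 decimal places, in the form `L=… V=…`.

L=605.629 V=2972.875

2πR = 2π·13 = 81.681409
per-turn = √(81.681409² + 17.5²) = √(6671.8526 + 306.25) = √6978.1026 = 83.535038
L = 7.25 × 83.535038 = 605.629026
V = π·1.25² × L = 4.908739 × 605.629026 = 2972.874527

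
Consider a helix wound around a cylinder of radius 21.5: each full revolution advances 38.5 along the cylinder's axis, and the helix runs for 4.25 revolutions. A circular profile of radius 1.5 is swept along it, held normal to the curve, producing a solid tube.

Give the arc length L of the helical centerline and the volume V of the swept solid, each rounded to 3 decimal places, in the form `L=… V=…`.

2πR = 2π·21.5 = 135.088484
per-turn = √(135.088484² + 38.5²) = √(18248.8985 + 1482.25) = √19731.1485 = 140.467607
L = 4.25 × 140.467607 = 596.987329
V = π·1.5² × L = 7.068583 × 596.987329 = 4219.854763

L=596.987 V=4219.855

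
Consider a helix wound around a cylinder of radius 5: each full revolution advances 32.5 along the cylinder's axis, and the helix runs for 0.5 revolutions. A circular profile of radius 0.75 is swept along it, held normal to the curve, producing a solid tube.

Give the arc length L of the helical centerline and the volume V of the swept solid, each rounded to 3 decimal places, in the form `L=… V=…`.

L=22.601 V=39.939

2πR = 2π·5 = 31.415927
per-turn = √(31.415927² + 32.5²) = √(986.9604 + 1056.25) = √2043.2104 = 45.201885
L = 0.5 × 45.201885 = 22.600943
V = π·0.75² × L = 1.767146 × 22.600943 = 39.939162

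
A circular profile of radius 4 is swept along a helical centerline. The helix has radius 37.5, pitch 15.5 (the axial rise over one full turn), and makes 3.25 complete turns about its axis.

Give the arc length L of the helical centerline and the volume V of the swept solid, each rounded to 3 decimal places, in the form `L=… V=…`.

L=767.418 V=38574.654

2πR = 2π·37.5 = 235.619449
per-turn = √(235.619449² + 15.5²) = √(55516.5248 + 240.25) = √55756.7748 = 236.128725
L = 3.25 × 236.128725 = 767.418356
V = π·4² × L = 50.265482 × 767.418356 = 38574.653919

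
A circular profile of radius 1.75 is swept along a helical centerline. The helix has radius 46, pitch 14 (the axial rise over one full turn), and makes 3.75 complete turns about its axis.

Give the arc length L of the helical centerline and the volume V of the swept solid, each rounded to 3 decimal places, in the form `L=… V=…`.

2πR = 2π·46 = 289.026524
per-turn = √(289.026524² + 14²) = √(83536.3317 + 196) = √83732.3317 = 289.365395
L = 3.75 × 289.365395 = 1085.120230
V = π·1.75² × L = 9.621128 × 1085.120230 = 10440.080089

L=1085.120 V=10440.080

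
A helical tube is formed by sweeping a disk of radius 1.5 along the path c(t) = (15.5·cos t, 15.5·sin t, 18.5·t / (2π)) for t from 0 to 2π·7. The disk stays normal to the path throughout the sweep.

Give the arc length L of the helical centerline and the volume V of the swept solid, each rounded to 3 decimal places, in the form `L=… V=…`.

L=693.916 V=4905.006

2πR = 2π·15.5 = 97.389372
per-turn = √(97.389372² + 18.5²) = √(9484.6898 + 342.25) = √9826.9398 = 99.130923
L = 7 × 99.130923 = 693.916459
V = π·1.5² × L = 7.068583 × 693.916459 = 4905.006410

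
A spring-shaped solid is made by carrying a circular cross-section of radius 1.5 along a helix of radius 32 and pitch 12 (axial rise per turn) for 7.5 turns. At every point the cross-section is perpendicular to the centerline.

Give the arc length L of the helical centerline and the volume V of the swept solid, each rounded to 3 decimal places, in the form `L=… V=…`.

L=1510.648 V=10678.140

2πR = 2π·32 = 201.061930
per-turn = √(201.061930² + 12²) = √(40425.8996 + 144) = √40569.8996 = 201.419710
L = 7.5 × 201.419710 = 1510.647826
V = π·1.5² × L = 7.068583 × 1510.647826 = 10678.140252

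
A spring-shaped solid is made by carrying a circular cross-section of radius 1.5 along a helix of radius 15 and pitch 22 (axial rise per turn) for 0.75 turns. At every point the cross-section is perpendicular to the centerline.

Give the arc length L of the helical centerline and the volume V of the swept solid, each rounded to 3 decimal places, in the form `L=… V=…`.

2πR = 2π·15 = 94.247780
per-turn = √(94.247780² + 22²) = √(8882.6440 + 484) = √9366.6440 = 96.781424
L = 0.75 × 96.781424 = 72.586068
V = π·1.5² × L = 7.068583 × 72.586068 = 513.080679

L=72.586 V=513.081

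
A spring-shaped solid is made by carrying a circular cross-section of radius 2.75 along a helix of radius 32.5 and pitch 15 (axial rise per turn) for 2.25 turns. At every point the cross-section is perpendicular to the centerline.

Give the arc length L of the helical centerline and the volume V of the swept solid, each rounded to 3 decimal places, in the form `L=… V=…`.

2πR = 2π·32.5 = 204.203522
per-turn = √(204.203522² + 15²) = √(41699.0786 + 225) = √41924.0786 = 204.753702
L = 2.25 × 204.753702 = 460.695830
V = π·2.75² × L = 23.758294 × 460.695830 = 10945.347180

L=460.696 V=10945.347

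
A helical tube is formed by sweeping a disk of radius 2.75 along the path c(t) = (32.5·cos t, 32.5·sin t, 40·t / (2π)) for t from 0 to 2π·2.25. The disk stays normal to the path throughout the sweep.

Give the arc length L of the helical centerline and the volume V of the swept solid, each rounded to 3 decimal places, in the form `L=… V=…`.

2πR = 2π·32.5 = 204.203522
per-turn = √(204.203522² + 40²) = √(41699.0786 + 1600) = √43299.0786 = 208.084306
L = 2.25 × 208.084306 = 468.189690
V = π·2.75² × L = 23.758294 × 468.189690 = 11123.388499

L=468.190 V=11123.388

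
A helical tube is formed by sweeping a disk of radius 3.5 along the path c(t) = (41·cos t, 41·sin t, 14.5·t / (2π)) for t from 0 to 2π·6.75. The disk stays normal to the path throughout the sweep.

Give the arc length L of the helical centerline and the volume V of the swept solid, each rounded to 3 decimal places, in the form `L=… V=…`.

2πR = 2π·41 = 257.610598
per-turn = √(257.610598² + 14.5²) = √(66363.2200 + 210.25) = √66573.4700 = 258.018352
L = 6.75 × 258.018352 = 1741.623876
V = π·3.5² × L = 38.484510 × 1741.623876 = 67025.541496

L=1741.624 V=67025.541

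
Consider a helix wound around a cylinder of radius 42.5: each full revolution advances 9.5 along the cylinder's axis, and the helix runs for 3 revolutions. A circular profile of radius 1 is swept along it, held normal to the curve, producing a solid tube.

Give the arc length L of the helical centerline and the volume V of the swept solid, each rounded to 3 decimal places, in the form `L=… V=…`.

L=801.613 V=2518.341

2πR = 2π·42.5 = 267.035376
per-turn = √(267.035376² + 9.5²) = √(71307.8918 + 90.25) = √71398.1418 = 267.204307
L = 3 × 267.204307 = 801.612922
V = π·1² × L = 3.141593 × 801.612922 = 2518.341266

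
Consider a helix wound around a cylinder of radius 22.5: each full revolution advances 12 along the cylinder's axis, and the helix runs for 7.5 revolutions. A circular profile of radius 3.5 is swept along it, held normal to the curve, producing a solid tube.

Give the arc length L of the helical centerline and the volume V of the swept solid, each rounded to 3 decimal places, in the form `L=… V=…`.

2πR = 2π·22.5 = 141.371669
per-turn = √(141.371669² + 12²) = √(19985.9489 + 144) = √20129.9489 = 141.880051
L = 7.5 × 141.880051 = 1064.100384
V = π·3.5² × L = 38.484510 × 1064.100384 = 40951.381859

L=1064.100 V=40951.382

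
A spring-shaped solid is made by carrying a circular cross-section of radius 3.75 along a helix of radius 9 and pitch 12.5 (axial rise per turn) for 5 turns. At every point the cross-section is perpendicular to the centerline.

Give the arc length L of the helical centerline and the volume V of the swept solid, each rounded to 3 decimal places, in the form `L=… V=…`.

L=289.569 V=12792.754

2πR = 2π·9 = 56.548668
per-turn = √(56.548668² + 12.5²) = √(3197.7518 + 156.25) = √3354.0018 = 57.913745
L = 5 × 57.913745 = 289.568724
V = π·3.75² × L = 44.178647 × 289.568724 = 12792.754330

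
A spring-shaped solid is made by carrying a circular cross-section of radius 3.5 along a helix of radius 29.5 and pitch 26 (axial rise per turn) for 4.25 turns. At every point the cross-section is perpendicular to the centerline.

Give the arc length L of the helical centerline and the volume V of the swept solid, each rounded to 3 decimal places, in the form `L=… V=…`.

2πR = 2π·29.5 = 185.353967
per-turn = √(185.353967² + 26²) = √(34356.0929 + 676) = √35032.0929 = 187.168622
L = 4.25 × 187.168622 = 795.466642
V = π·3.5² × L = 38.484510 × 795.466642 = 30613.143940

L=795.467 V=30613.144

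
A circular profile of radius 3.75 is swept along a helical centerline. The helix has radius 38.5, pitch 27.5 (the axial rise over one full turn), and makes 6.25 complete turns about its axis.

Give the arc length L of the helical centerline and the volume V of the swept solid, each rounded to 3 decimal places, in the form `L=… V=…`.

L=1521.630 V=67223.539

2πR = 2π·38.5 = 241.902634
per-turn = √(241.902634² + 27.5²) = √(58516.8845 + 756.25) = √59273.1345 = 243.460745
L = 6.25 × 243.460745 = 1521.629658
V = π·3.75² × L = 44.178647 × 1521.629658 = 67223.539056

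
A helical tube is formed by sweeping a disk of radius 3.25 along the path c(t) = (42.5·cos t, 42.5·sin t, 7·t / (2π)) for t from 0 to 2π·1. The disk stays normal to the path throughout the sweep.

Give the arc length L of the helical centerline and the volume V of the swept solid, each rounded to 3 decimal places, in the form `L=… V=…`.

2πR = 2π·42.5 = 267.035376
per-turn = √(267.035376² + 7²) = √(71307.8918 + 49) = √71356.8918 = 267.127108
L = 1 × 267.127108 = 267.127108
V = π·3.25² × L = 33.183072 × 267.127108 = 8864.098164

L=267.127 V=8864.098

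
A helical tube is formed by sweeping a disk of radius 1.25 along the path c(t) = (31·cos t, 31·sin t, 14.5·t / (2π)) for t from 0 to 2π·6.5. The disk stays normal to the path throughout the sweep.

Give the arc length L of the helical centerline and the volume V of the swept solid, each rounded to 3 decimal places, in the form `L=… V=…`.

L=1269.565 V=6231.963

2πR = 2π·31 = 194.778745
per-turn = √(194.778745² + 14.5²) = √(37938.7593 + 210.25) = √38149.0093 = 195.317714
L = 6.5 × 195.317714 = 1269.565140
V = π·1.25² × L = 4.908739 × 1269.565140 = 6231.963306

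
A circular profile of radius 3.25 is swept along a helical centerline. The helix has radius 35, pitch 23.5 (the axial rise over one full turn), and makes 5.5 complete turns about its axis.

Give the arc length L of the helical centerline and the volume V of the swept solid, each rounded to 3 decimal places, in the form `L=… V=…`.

L=1216.399 V=40363.872

2πR = 2π·35 = 219.911486
per-turn = √(219.911486² + 23.5²) = √(48361.0616 + 552.25) = √48913.3116 = 221.163540
L = 5.5 × 221.163540 = 1216.399472
V = π·3.25² × L = 33.183072 × 1216.399472 = 40363.871742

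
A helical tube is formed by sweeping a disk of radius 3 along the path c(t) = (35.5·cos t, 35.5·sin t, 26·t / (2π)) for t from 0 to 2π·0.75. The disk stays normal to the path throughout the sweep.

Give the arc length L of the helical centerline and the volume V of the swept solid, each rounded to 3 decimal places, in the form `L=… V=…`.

L=168.422 V=4762.033

2πR = 2π·35.5 = 223.053078
per-turn = √(223.053078² + 26²) = √(49752.6758 + 676) = √50428.6758 = 224.563300
L = 0.75 × 224.563300 = 168.422475
V = π·3² × L = 28.274334 × 168.422475 = 4762.033295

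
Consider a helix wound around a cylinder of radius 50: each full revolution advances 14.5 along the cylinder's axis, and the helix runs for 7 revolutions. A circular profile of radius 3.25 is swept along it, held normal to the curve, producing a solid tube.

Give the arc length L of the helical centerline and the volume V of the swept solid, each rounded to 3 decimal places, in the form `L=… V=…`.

2πR = 2π·50 = 314.159265
per-turn = √(314.159265² + 14.5²) = √(98696.0440 + 210.25) = √98906.2940 = 314.493711
L = 7 × 314.493711 = 2201.455974
V = π·3.25² × L = 33.183072 × 2201.455974 = 73051.072987

L=2201.456 V=73051.073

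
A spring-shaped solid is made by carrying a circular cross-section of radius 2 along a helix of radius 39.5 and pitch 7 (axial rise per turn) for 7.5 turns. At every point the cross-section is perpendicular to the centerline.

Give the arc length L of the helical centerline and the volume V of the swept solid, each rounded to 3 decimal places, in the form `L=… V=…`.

2πR = 2π·39.5 = 248.185820
per-turn = √(248.185820² + 7²) = √(61596.2011 + 49) = √61645.2011 = 248.284516
L = 7.5 × 248.284516 = 1862.133873
V = π·2² × L = 12.566371 × 1862.133873 = 23400.264378

L=1862.134 V=23400.264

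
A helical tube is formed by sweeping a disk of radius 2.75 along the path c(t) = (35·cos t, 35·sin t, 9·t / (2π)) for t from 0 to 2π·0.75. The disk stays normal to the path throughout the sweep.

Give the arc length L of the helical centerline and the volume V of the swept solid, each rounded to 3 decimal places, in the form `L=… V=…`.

L=165.072 V=3921.822

2πR = 2π·35 = 219.911486
per-turn = √(219.911486² + 9²) = √(48361.0616 + 81) = √48442.0616 = 220.095574
L = 0.75 × 220.095574 = 165.071680
V = π·2.75² × L = 23.758294 × 165.071680 = 3921.821584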